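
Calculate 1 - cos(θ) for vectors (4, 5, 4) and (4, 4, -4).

With u = (4, 5, 4), v = (4, 4, -4):
u·v = 4·4 + 5·4 + 4·(-4) = 16 + 20 + (-16) = 20.
|u| = √(4² + 5² + 4²) = √57, |v| = √(4² + 4² + (-4)²) = √48, so |u||v| = √(57·48) = √2736.
cos θ = (u·v)/(|u||v|) = 20/√2736 ≈ 0.3824
Cosine distance = 1 - cos θ ≈ 1 - 0.3824 = 0.6176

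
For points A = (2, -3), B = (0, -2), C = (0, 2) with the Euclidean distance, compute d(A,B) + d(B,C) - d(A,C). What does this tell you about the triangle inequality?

d(A,B) = √(2² + 1²) = √5 ≈ 2.2361, d(B,C) = √(0² + 4²) = √16 = 4, d(A,C) = √(2² + 5²) = √29 ≈ 5.3852.
d(A,B) + d(B,C) - d(A,C) = 2.2361 + 4 - 5.3852 = 6.2361 - 5.3852 = 0.8509 (to 4 decimal places). This is ≥ 0, so the triangle inequality holds for these points.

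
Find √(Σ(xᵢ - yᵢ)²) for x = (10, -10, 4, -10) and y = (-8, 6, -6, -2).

√(Σ(x_i - y_i)²) = √((10 - (-8))² + (-10 - 6)² + (4 - (-6))² + (-10 - (-2))²)
= √(18² + (-16)² + 10² + (-8)²) = √(324 + 256 + 100 + 64) = √744 ≈ 27.2764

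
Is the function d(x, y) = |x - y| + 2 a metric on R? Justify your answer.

No. d fails identity of indiscernibles (specifically d(x,x) = 0): d(2, 2) = |2 - 2| + 2 = 0 + 2 = 2 ≠ 0.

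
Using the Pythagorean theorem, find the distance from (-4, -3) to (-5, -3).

√(Σ(x_i - y_i)²) = √((-4 - (-5))² + (-3 - (-3))²)
= √(1² + 0²) = √(1 + 0) = √1 = 1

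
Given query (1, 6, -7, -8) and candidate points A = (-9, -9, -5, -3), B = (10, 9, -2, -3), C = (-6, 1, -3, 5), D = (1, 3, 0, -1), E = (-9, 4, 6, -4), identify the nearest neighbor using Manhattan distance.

Distances: d(A) = 32, d(B) = 22, d(C) = 29, d(D) = 17, d(E) = 29. Nearest: D = (1, 3, 0, -1) with distance 17.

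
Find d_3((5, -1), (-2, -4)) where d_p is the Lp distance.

(Σ|x_i - y_i|^3)^(1/3) = (|5 - (-2)|^3 + |-1 - (-4)|^3)^(1/3)
= (7^3 + 3^3)^(1/3) = (343 + 27)^(1/3) = (370)^(1/3) ≈ 7.1791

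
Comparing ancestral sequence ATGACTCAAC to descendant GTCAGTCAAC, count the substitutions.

Differing positions: 1, 3, 5. Hamming distance = 3.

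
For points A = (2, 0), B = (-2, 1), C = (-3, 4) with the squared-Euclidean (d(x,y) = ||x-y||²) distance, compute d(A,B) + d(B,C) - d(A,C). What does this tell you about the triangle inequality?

d(A,B) = 4² + 1² = 17, d(B,C) = 1² + 3² = 10, d(A,C) = 5² + 4² = 41.
d(A,B) + d(B,C) - d(A,C) = 17 + 10 - 41 = 27 - 41 = -14. This is < 0, so the triangle inequality FAILS for these points (squared-Euclidean is not a metric).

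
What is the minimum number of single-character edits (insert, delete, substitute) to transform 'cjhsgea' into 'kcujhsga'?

Let D[i][j] be the edit distance between the first i characters of 'cjhsgea' and the first j characters of 'kcujhsga', with D[i][0] = i, D[0][j] = j, and D[i][j] = D[i-1][j-1] if the characters match, else 1 + min(D[i-1][j], D[i][j-1], D[i-1][j-1]). Filling the table (rows: prefixes of 'cjhsgea', columns: prefixes of 'kcujhsga'):
     ε  k  c  u  j  h  s  g  a
  ε  0  1  2  3  4  5  6  7  8
  c  1  1  1  2  3  4  5  6  7
  j  2  2  2  2  2  3  4  5  6
  h  3  3  3  3  3  2  3  4  5
  s  4  4  4  4  4  3  2  3  4
  g  5  5  5  5  5  4  3  2  3
  e  6  6  6  6  6  5  4  3  3
  a  7  7  7  7  7  6  5  4  3
The bottom-right entry gives D[7][8] = 3, so no sequence of fewer than 3 edits works. Backtracking through the table gives one optimal edit sequence (3 edits):
  cjhsgea → kcjhsgea (ins k @1)
  kcjhsgea → kcujhsgea (ins u @3)
  kcujhsgea → kcujhsga (del e @8)
Edit distance = 3.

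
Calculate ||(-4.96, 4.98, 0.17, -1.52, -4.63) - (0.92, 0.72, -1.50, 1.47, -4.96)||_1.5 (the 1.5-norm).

(Σ|x_i - y_i|^1.5)^(1/1.5) = (|-4.96 - 0.92|^1.5 + |4.98 - 0.72|^1.5 + |0.17 - (-1.5)|^1.5 + |-1.52 - 1.47|^1.5 + |-4.63 - (-4.96)|^1.5)^(1/1.5)
= (5.88^1.5 + 4.26^1.5 + 1.67^1.5 + 2.99^1.5 + 0.33^1.5)^(1/1.5) ≈ (14.2582 + 8.7925 + 2.1581 + 5.1702 + 0.1896)^(1/1.5) = (30.5686)^(1/1.5) ≈ 9.7765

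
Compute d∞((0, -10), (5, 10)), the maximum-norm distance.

max(|x_i - y_i|) = max(|0 - 5|, |-10 - 10|) = max(5, 20) = 20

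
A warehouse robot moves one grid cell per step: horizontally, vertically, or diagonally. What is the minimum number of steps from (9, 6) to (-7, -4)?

max(|x_i - y_i|) = max(|9 - (-7)|, |6 - (-4)|) = max(16, 10) = 16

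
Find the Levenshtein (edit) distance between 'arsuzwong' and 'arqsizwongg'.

Let D[i][j] be the edit distance between the first i characters of 'arsuzwong' and the first j characters of 'arqsizwongg', with D[i][0] = i, D[0][j] = j, and D[i][j] = D[i-1][j-1] if the characters match, else 1 + min(D[i-1][j], D[i][j-1], D[i-1][j-1]). Filling the table (rows: prefixes of 'arsuzwong', columns: prefixes of 'arqsizwongg'):
     ε  a  r  q  s  i  z  w  o  n  g  g
  ε  0  1  2  3  4  5  6  7  8  9 10 11
  a  1  0  1  2  3  4  5  6  7  8  9 10
  r  2  1  0  1  2  3  4  5  6  7  8  9
  s  3  2  1  1  1  2  3  4  5  6  7  8
  u  4  3  2  2  2  2  3  4  5  6  7  8
  z  5  4  3  3  3  3  2  3  4  5  6  7
  w  6  5  4  4  4  4  3  2  3  4  5  6
  o  7  6  5  5  5  5  4  3  2  3  4  5
  n  8  7  6  6  6  6  5  4  3  2  3  4
  g  9  8  7  7  7  7  6  5  4  3  2  3
The bottom-right entry gives D[9][11] = 3, so no sequence of fewer than 3 edits works. Backtracking through the table gives one optimal edit sequence (3 edits):
  arsuzwong → arqsuzwong (ins q @3)
  arqsuzwong → arqsizwong (sub u→i @5)
  arqsizwong → arqsizwongg (ins g @10)
Edit distance = 3.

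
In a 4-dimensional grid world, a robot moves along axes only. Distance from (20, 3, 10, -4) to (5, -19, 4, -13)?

Σ|x_i - y_i| = |20 - 5| + |3 - (-19)| + |10 - 4| + |-4 - (-13)| = 15 + 22 + 6 + 9 = 52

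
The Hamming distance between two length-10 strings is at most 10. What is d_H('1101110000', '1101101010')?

Differing positions: 6, 7, 9. Hamming distance = 3. The maximum possible Hamming distance for length-10 strings is 10, so d_H/10 = 3/10 = 0.3.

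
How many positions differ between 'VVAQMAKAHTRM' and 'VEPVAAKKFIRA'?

Differing positions: 2, 3, 4, 5, 8, 9, 10, 12. Hamming distance = 8.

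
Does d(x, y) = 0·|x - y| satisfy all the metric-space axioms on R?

No. With c = 0, d(x,y) = 0 for all x, y. This fails identity of indiscernibles: d(5, 14) = 0 but 5 ≠ 14.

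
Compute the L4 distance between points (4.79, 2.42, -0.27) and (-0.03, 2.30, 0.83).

(Σ|x_i - y_i|^4)^(1/4) = (|4.79 - (-0.03)|^4 + |2.42 - 2.3|^4 + |-0.27 - 0.83|^4)^(1/4)
= (4.82^4 + 0.12^4 + 1.1^4)^(1/4) ≈ (539.7444 + 0.0002 + 1.4641)^(1/4) = (541.2087)^(1/4) ≈ 4.8233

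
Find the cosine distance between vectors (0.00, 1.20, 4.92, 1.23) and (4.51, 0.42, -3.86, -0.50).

With u = (0.00, 1.20, 4.92, 1.23), v = (4.51, 0.42, -3.86, -0.50):
u·v = 0·4.51 + 1.2·0.42 + 4.92·(-3.86) + 1.23·(-0.5) = 0 + 0.504 + (-18.9912) + (-0.615) = -19.1022.
|u| = √(0² + 1.2² + 4.92² + 1.23²) = √(0 + 1.44 + 24.2064 + 1.5129) = √27.1593, |v| = √(4.51² + 0.42² + (-3.86)² + (-0.5)²) = √(20.3401 + 0.1764 + 14.8996 + 0.25) = √35.6661.
cos θ = (u·v)/(|u||v|) = -19.1022/(√27.1593·√35.6661) ≈ -0.6138
Cosine distance = 1 - cos θ ≈ 1 - (-0.6138) = 1.6138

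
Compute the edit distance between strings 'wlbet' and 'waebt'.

Let D[i][j] be the edit distance between the first i characters of 'wlbet' and the first j characters of 'waebt', with D[i][0] = i, D[0][j] = j, and D[i][j] = D[i-1][j-1] if the characters match, else 1 + min(D[i-1][j], D[i][j-1], D[i-1][j-1]). Filling the table (rows: prefixes of 'wlbet', columns: prefixes of 'waebt'):
     ε  w  a  e  b  t
  ε  0  1  2  3  4  5
  w  1  0  1  2  3  4
  l  2  1  1  2  3  4
  b  3  2  2  2  2  3
  e  4  3  3  2  3  3
  t  5  4  4  3  3  3
The bottom-right entry gives D[5][5] = 3, so no sequence of fewer than 3 edits works. Backtracking through the table gives one optimal edit sequence (3 edits):
  wlbet → wabet (sub l→a @2)
  wabet → waeet (sub b→e @3)
  waeet → waebt (sub e→b @4)
Edit distance = 3.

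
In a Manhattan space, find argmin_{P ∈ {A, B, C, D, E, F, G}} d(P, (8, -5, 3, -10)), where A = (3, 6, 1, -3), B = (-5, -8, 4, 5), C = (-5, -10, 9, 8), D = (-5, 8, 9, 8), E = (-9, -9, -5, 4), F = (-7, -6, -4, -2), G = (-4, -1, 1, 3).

Distances: d(A) = 25, d(B) = 32, d(C) = 42, d(D) = 50, d(E) = 43, d(F) = 31, d(G) = 31. Nearest: A = (3, 6, 1, -3) with distance 25.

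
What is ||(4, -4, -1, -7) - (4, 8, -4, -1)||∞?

max(|x_i - y_i|) = max(|4 - 4|, |-4 - 8|, |-1 - (-4)|, |-7 - (-1)|) = max(0, 12, 3, 6) = 12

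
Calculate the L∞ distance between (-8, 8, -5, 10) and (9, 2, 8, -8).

max(|x_i - y_i|) = max(|-8 - 9|, |8 - 2|, |-5 - 8|, |10 - (-8)|) = max(17, 6, 13, 18) = 18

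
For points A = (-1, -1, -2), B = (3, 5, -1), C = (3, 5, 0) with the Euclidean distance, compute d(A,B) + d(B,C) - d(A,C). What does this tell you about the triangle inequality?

d(A,B) = √(4² + 6² + 1²) = √53 ≈ 7.2801, d(B,C) = √(0² + 0² + 1²) = √1 = 1, d(A,C) = √(4² + 6² + 2²) = √56 ≈ 7.4833.
d(A,B) + d(B,C) - d(A,C) = 7.2801 + 1 - 7.4833 = 8.2801 - 7.4833 = 0.7968 (to 4 decimal places). This is ≥ 0, so the triangle inequality holds for these points.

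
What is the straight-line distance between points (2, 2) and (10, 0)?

√(Σ(x_i - y_i)²) = √((2 - 10)² + (2 - 0)²)
= √((-8)² + 2²) = √(64 + 4) = √68 ≈ 8.2462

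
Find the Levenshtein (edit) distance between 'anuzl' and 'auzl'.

Let D[i][j] be the edit distance between the first i characters of 'anuzl' and the first j characters of 'auzl', with D[i][0] = i, D[0][j] = j, and D[i][j] = D[i-1][j-1] if the characters match, else 1 + min(D[i-1][j], D[i][j-1], D[i-1][j-1]). Filling the table (rows: prefixes of 'anuzl', columns: prefixes of 'auzl'):
     ε  a  u  z  l
  ε  0  1  2  3  4
  a  1  0  1  2  3
  n  2  1  1  2  3
  u  3  2  1  2  3
  z  4  3  2  1  2
  l  5  4  3  2  1
The bottom-right entry gives D[5][4] = 1, so no sequence of fewer than 1 edit works. Backtracking through the table gives one optimal edit sequence (1 edit):
  anuzl → auzl (del n @2)
Edit distance = 1.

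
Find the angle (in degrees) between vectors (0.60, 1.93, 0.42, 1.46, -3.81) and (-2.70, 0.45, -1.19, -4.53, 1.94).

With u = (0.60, 1.93, 0.42, 1.46, -3.81), v = (-2.70, 0.45, -1.19, -4.53, 1.94):
u·v = 0.6·(-2.7) + 1.93·0.45 + 0.42·(-1.19) + 1.46·(-4.53) + (-3.81)·1.94 = (-1.62) + 0.8685 + (-0.4998) + (-6.6138) + (-7.3914) = -15.2565.
|u| = √(0.6² + 1.93² + 0.42² + 1.46² + (-3.81)²) = √(0.36 + 3.7249 + 0.1764 + 2.1316 + 14.5161) = √20.909, |v| = √((-2.7)² + 0.45² + (-1.19)² + (-4.53)² + 1.94²) = √(7.29 + 0.2025 + 1.4161 + 20.5209 + 3.7636) = √33.1931.
cos θ = (u·v)/(|u||v|) = -15.2565/(√20.909·√33.1931) ≈ -0.579114
θ = arccos(-0.579114) ≈ 125.39°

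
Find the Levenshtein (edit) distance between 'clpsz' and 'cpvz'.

Let D[i][j] be the edit distance between the first i characters of 'clpsz' and the first j characters of 'cpvz', with D[i][0] = i, D[0][j] = j, and D[i][j] = D[i-1][j-1] if the characters match, else 1 + min(D[i-1][j], D[i][j-1], D[i-1][j-1]). Filling the table (rows: prefixes of 'clpsz', columns: prefixes of 'cpvz'):
     ε  c  p  v  z
  ε  0  1  2  3  4
  c  1  0  1  2  3
  l  2  1  1  2  3
  p  3  2  1  2  3
  s  4  3  2  2  3
  z  5  4  3  3  2
The bottom-right entry gives D[5][4] = 2, so no sequence of fewer than 2 edits works. Backtracking through the table gives one optimal edit sequence (2 edits):
  clpsz → cpsz (del l @2)
  cpsz → cpvz (sub s→v @3)
Edit distance = 2.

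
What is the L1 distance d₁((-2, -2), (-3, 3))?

Σ|x_i - y_i| = |-2 - (-3)| + |-2 - 3| = 1 + 5 = 6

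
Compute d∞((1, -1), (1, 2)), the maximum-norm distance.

max(|x_i - y_i|) = max(|1 - 1|, |-1 - 2|) = max(0, 3) = 3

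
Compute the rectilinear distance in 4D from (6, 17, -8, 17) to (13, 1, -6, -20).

Σ|x_i - y_i| = |6 - 13| + |17 - 1| + |-8 - (-6)| + |17 - (-20)| = 7 + 16 + 2 + 37 = 62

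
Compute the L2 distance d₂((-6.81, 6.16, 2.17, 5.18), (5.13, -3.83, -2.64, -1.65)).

√(Σ(x_i - y_i)²) = √((-6.81 - 5.13)² + (6.16 - (-3.83))² + (2.17 - (-2.64))² + (5.18 - (-1.65))²)
= √((-11.94)² + 9.99² + 4.81² + 6.83²) = √(142.5636 + 99.8001 + 23.1361 + 46.6489) = √312.1487 ≈ 17.6677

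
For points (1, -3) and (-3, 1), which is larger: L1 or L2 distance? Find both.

L1 = |1 - (-3)| + |-3 - 1| = 4 + 4 = 8
L2 = √(4² + 4²) = √32 ≈ 5.6569
L1 ≥ L2 always (equality iff movement is along one axis); L1 > L2 here.
Ratio L1/L2 = 8/√32 ≈ 1.4142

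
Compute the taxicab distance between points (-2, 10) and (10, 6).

Σ|x_i - y_i| = |-2 - 10| + |10 - 6| = 12 + 4 = 16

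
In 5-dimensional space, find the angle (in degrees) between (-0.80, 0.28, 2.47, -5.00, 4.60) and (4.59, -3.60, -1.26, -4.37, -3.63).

With u = (-0.80, 0.28, 2.47, -5.00, 4.60), v = (4.59, -3.60, -1.26, -4.37, -3.63):
u·v = (-0.8)·4.59 + 0.28·(-3.6) + 2.47·(-1.26) + (-5)·(-4.37) + 4.6·(-3.63) = (-3.672) + (-1.008) + (-3.1122) + 21.85 + (-16.698) = -2.6402.
|u| = √((-0.8)² + 0.28² + 2.47² + (-5)² + 4.6²) = √(0.64 + 0.0784 + 6.1009 + 25 + 21.16) = √52.9793, |v| = √(4.59² + (-3.6)² + (-1.26)² + (-4.37)² + (-3.63)²) = √(21.0681 + 12.96 + 1.5876 + 19.0969 + 13.1769) = √67.8895.
cos θ = (u·v)/(|u||v|) = -2.6402/(√52.9793·√67.8895) ≈ -0.044023
θ = arccos(-0.044023) ≈ 92.52°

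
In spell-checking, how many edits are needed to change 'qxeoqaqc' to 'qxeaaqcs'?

Let D[i][j] be the edit distance between the first i characters of 'qxeoqaqc' and the first j characters of 'qxeaaqcs', with D[i][0] = i, D[0][j] = j, and D[i][j] = D[i-1][j-1] if the characters match, else 1 + min(D[i-1][j], D[i][j-1], D[i-1][j-1]). Filling the table (rows: prefixes of 'qxeoqaqc', columns: prefixes of 'qxeaaqcs'):
     ε  q  x  e  a  a  q  c  s
  ε  0  1  2  3  4  5  6  7  8
  q  1  0  1  2  3  4  5  6  7
  x  2  1  0  1  2  3  4  5  6
  e  3  2  1  0  1  2  3  4  5
  o  4  3  2  1  1  2  3  4  5
  q  5  4  3  2  2  2  2  3  4
  a  6  5  4  3  2  2  3  3  4
  q  7  6  5  4  3  3  2  3  4
  c  8  7  6  5  4  4  3  2  3
The bottom-right entry gives D[8][8] = 3, so no sequence of fewer than 3 edits works. Backtracking through the table gives one optimal edit sequence (3 edits):
  qxeoqaqc → qxeqaqc (del o @4)
  qxeqaqc → qxeaaqc (sub q→a @4)
  qxeaaqc → qxeaaqcs (ins s @8)
Edit distance = 3.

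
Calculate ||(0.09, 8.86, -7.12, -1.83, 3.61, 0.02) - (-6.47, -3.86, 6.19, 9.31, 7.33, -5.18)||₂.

√(Σ(x_i - y_i)²) = √((0.09 - (-6.47))² + (8.86 - (-3.86))² + (-7.12 - 6.19)² + (-1.83 - 9.31)² + (3.61 - 7.33)² + (0.02 - (-5.18))²)
= √(6.56² + 12.72² + (-13.31)² + (-11.14)² + (-3.72)² + 5.2²) = √(43.0336 + 161.7984 + 177.1561 + 124.0996 + 13.8384 + 27.04) = √546.9661 ≈ 23.3873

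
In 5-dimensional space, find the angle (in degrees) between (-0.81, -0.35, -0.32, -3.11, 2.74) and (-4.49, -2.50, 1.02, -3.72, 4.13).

With u = (-0.81, -0.35, -0.32, -3.11, 2.74), v = (-4.49, -2.50, 1.02, -3.72, 4.13):
u·v = (-0.81)·(-4.49) + (-0.35)·(-2.5) + (-0.32)·1.02 + (-3.11)·(-3.72) + 2.74·4.13 = 3.6369 + 0.875 + (-0.3264) + 11.5692 + 11.3162 = 27.0709.
|u| = √((-0.81)² + (-0.35)² + (-0.32)² + (-3.11)² + 2.74²) = √(0.6561 + 0.1225 + 0.1024 + 9.6721 + 7.5076) = √18.0607, |v| = √((-4.49)² + (-2.5)² + 1.02² + (-3.72)² + 4.13²) = √(20.1601 + 6.25 + 1.0404 + 13.8384 + 17.0569) = √58.3458.
cos θ = (u·v)/(|u||v|) = 27.0709/(√18.0607·√58.3458) ≈ 0.833932
θ = arccos(0.833932) ≈ 33.5°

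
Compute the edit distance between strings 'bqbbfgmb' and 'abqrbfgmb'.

Let D[i][j] be the edit distance between the first i characters of 'bqbbfgmb' and the first j characters of 'abqrbfgmb', with D[i][0] = i, D[0][j] = j, and D[i][j] = D[i-1][j-1] if the characters match, else 1 + min(D[i-1][j], D[i][j-1], D[i-1][j-1]). Filling the table (rows: prefixes of 'bqbbfgmb', columns: prefixes of 'abqrbfgmb'):
     ε  a  b  q  r  b  f  g  m  b
  ε  0  1  2  3  4  5  6  7  8  9
  b  1  1  1  2  3  4  5  6  7  8
  q  2  2  2  1  2  3  4  5  6  7
  b  3  3  2  2  2  2  3  4  5  6
  b  4  4  3  3  3  2  3  4  5  5
  f  5  5  4  4  4  3  2  3  4  5
  g  6  6  5  5  5  4  3  2  3  4
  m  7  7  6  6  6  5  4  3  2  3
  b  8  8  7  7  7  6  5  4  3  2
The bottom-right entry gives D[8][9] = 2, so no sequence of fewer than 2 edits works. Backtracking through the table gives one optimal edit sequence (2 edits):
  bqbbfgmb → abqbbfgmb (ins a @1)
  abqbbfgmb → abqrbfgmb (sub b→r @4)
Edit distance = 2.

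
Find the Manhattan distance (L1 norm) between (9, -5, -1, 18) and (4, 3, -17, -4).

Σ|x_i - y_i| = |9 - 4| + |-5 - 3| + |-1 - (-17)| + |18 - (-4)| = 5 + 8 + 16 + 22 = 51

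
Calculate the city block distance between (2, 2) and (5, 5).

Σ|x_i - y_i| = |2 - 5| + |2 - 5| = 3 + 3 = 6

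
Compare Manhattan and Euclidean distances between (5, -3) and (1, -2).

L1 = |5 - 1| + |-3 - (-2)| = 4 + 1 = 5
L2 = √(4² + 1²) = √17 ≈ 4.1231
L1 ≥ L2 always (equality iff movement is along one axis); L1 > L2 here.
Ratio L1/L2 = 5/√17 ≈ 1.2127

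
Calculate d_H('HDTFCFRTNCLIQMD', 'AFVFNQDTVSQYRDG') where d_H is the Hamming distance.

Differing positions: 1, 2, 3, 5, 6, 7, 9, 10, 11, 12, 13, 14, 15. Hamming distance = 13.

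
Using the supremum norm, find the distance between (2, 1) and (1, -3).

max(|x_i - y_i|) = max(|2 - 1|, |1 - (-3)|) = max(1, 4) = 4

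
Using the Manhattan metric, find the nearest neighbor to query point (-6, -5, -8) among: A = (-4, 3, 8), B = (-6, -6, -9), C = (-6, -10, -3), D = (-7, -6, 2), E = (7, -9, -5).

Distances: d(A) = 26, d(B) = 2, d(C) = 10, d(D) = 12, d(E) = 20. Nearest: B = (-6, -6, -9) with distance 2.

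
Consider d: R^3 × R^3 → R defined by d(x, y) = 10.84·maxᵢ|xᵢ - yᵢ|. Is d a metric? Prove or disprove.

Yes. The L∞ (Chebyshev) norm induces a metric on R^3, and multiplying a metric by a positive constant 10.84 > 0 preserves all four axioms: non-negativity (10.84·||x-y|| ≥ 0), identity (10.84·||x-y|| = 0 ⟺ ||x-y|| = 0 ⟺ x = y), symmetry (||x-y|| = ||y-x||), and the triangle inequality (10.84·||x-z|| ≤ 10.84·||x-y|| + 10.84·||y-z||). So d is a metric.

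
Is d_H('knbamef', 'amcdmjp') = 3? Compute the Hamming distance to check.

Differing positions: 1, 2, 3, 4, 6, 7. Hamming distance = 6, so the claim that d_H = 3 is false.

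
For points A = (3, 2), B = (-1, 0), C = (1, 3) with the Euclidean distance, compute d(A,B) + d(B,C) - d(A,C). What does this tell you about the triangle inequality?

d(A,B) = √(4² + 2²) = √20 ≈ 4.4721, d(B,C) = √(2² + 3²) = √13 ≈ 3.6056, d(A,C) = √(2² + 1²) = √5 ≈ 2.2361.
d(A,B) + d(B,C) - d(A,C) = 4.4721 + 3.6056 - 2.2361 = 8.0777 - 2.2361 = 5.8416 (to 4 decimal places). This is ≥ 0, so the triangle inequality holds for these points.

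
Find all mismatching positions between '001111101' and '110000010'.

Differing positions: 1, 2, 3, 4, 5, 6, 7, 8, 9. Hamming distance = 9.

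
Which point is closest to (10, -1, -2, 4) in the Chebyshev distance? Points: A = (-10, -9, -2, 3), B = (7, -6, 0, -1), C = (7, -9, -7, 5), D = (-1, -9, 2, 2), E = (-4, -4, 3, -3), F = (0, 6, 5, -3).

Distances: d(A) = 20, d(B) = 5, d(C) = 8, d(D) = 11, d(E) = 14, d(F) = 10. Nearest: B = (7, -6, 0, -1) with distance 5.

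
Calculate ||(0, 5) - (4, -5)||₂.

√(Σ(x_i - y_i)²) = √((0 - 4)² + (5 - (-5))²)
= √((-4)² + 10²) = √(16 + 100) = √116 ≈ 10.7703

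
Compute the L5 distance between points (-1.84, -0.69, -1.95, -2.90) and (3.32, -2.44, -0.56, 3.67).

(Σ|x_i - y_i|^5)^(1/5) = (|-1.84 - 3.32|^5 + |-0.69 - (-2.44)|^5 + |-1.95 - (-0.56)|^5 + |-2.9 - 3.67|^5)^(1/5)
= (5.16^5 + 1.75^5 + 1.39^5 + 6.57^5)^(1/5) ≈ (3658.0405 + 16.4131 + 5.1889 + 12241.2804)^(1/5) = (15920.9229)^(1/5) ≈ 6.9246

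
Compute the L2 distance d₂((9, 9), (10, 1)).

√(Σ(x_i - y_i)²) = √((9 - 10)² + (9 - 1)²)
= √((-1)² + 8²) = √(1 + 64) = √65 ≈ 8.0623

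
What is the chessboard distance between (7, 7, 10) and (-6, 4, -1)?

max(|x_i - y_i|) = max(|7 - (-6)|, |7 - 4|, |10 - (-1)|) = max(13, 3, 11) = 13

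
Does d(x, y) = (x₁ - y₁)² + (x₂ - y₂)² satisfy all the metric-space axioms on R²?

No. The squared Euclidean distance fails the triangle inequality. Counterexample: x = (0, 0), y = (1, 2), z = (2, 4). d(x,z) = 2² + 4² = 20, but d(x,y) + d(y,z) = (1² + 2²) + (1² + 2²) = 5 + 5 = 10. Since 20 > 10, the triangle inequality is violated. (Note: √d, the ordinary Euclidean distance, IS a metric.)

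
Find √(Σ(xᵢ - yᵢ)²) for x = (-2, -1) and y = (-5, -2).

√(Σ(x_i - y_i)²) = √((-2 - (-5))² + (-1 - (-2))²)
= √(3² + 1²) = √(9 + 1) = √10 ≈ 3.1623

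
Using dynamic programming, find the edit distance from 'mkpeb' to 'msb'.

Let D[i][j] be the edit distance between the first i characters of 'mkpeb' and the first j characters of 'msb', with D[i][0] = i, D[0][j] = j, and D[i][j] = D[i-1][j-1] if the characters match, else 1 + min(D[i-1][j], D[i][j-1], D[i-1][j-1]). Filling the table (rows: prefixes of 'mkpeb', columns: prefixes of 'msb'):
     ε  m  s  b
  ε  0  1  2  3
  m  1  0  1  2
  k  2  1  1  2
  p  3  2  2  2
  e  4  3  3  3
  b  5  4  4  3
The bottom-right entry gives D[5][3] = 3, so no sequence of fewer than 3 edits works. Backtracking through the table gives one optimal edit sequence (3 edits):
  mkpeb → mpeb (del k @2)
  mpeb → meb (del p @2)
  meb → msb (sub e→s @2)
Edit distance = 3.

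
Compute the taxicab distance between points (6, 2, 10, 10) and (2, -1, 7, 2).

Σ|x_i - y_i| = |6 - 2| + |2 - (-1)| + |10 - 7| + |10 - 2| = 4 + 3 + 3 + 8 = 18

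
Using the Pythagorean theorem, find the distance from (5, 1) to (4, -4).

√(Σ(x_i - y_i)²) = √((5 - 4)² + (1 - (-4))²)
= √(1² + 5²) = √(1 + 25) = √26 ≈ 5.099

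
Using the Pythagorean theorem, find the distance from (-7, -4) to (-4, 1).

√(Σ(x_i - y_i)²) = √((-7 - (-4))² + (-4 - 1)²)
= √((-3)² + (-5)²) = √(9 + 25) = √34 ≈ 5.831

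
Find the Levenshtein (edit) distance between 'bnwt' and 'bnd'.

Let D[i][j] be the edit distance between the first i characters of 'bnwt' and the first j characters of 'bnd', with D[i][0] = i, D[0][j] = j, and D[i][j] = D[i-1][j-1] if the characters match, else 1 + min(D[i-1][j], D[i][j-1], D[i-1][j-1]). Filling the table (rows: prefixes of 'bnwt', columns: prefixes of 'bnd'):
     ε  b  n  d
  ε  0  1  2  3
  b  1  0  1  2
  n  2  1  0  1
  w  3  2  1  1
  t  4  3  2  2
The bottom-right entry gives D[4][3] = 2, so no sequence of fewer than 2 edits works. Backtracking through the table gives one optimal edit sequence (2 edits):
  bnwt → bnt (del w @3)
  bnt → bnd (sub t→d @3)
Edit distance = 2.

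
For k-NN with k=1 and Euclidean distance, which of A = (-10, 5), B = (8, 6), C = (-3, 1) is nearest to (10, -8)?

Distances: d(A) ≈ 23.8537, d(B) ≈ 14.1421, d(C) ≈ 15.8114. Nearest: B = (8, 6) with distance 14.1421.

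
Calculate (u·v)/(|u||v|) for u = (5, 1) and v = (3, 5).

With u = (5, 1), v = (3, 5):
u·v = 5·3 + 1·5 = 15 + 5 = 20.
|u| = √(5² + 1²) = √26, |v| = √(3² + 5²) = √34, so |u||v| = √(26·34) = √884.
cos θ = (u·v)/(|u||v|) = 20/√884 ≈ 0.6727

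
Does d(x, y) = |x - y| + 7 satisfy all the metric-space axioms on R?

No. d fails identity of indiscernibles (specifically d(x,x) = 0): d(3, 3) = |3 - 3| + 7 = 0 + 7 = 7 ≠ 0.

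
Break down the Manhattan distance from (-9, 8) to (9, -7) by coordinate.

Σ|x_i - y_i| = |-9 - 9| + |8 - (-7)| = 18 + 15 = 33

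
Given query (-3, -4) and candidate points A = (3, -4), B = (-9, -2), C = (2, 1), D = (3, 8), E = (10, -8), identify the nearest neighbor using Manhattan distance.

Distances: d(A) = 6, d(B) = 8, d(C) = 10, d(D) = 18, d(E) = 17. Nearest: A = (3, -4) with distance 6.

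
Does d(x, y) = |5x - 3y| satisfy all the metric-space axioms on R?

No. d fails symmetry: d(7, 2) = |5·7 - 3·2| = |29| = 29, but d(2, 7) = |5·2 - 3·7| = |-11| = 11. Since 29 ≠ 11, d(x,y) ≠ d(y,x) in general.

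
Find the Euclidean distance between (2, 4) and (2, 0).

√(Σ(x_i - y_i)²) = √((2 - 2)² + (4 - 0)²)
= √(0² + 4²) = √(0 + 16) = √16 = 4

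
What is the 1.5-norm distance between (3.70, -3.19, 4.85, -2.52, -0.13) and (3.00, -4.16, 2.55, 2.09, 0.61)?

(Σ|x_i - y_i|^1.5)^(1/1.5) = (|3.7 - 3|^1.5 + |-3.19 - (-4.16)|^1.5 + |4.85 - 2.55|^1.5 + |-2.52 - 2.09|^1.5 + |-0.13 - 0.61|^1.5)^(1/1.5)
= (0.7^1.5 + 0.97^1.5 + 2.3^1.5 + 4.61^1.5 + 0.74^1.5)^(1/1.5) ≈ (0.5857 + 0.9553 + 3.4881 + 9.8981 + 0.6366)^(1/1.5) = (15.5638)^(1/1.5) ≈ 6.2337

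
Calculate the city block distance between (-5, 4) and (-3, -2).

Σ|x_i - y_i| = |-5 - (-3)| + |4 - (-2)| = 2 + 6 = 8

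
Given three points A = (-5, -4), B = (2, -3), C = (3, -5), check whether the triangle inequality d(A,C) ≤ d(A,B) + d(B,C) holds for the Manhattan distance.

d(A,B) = 7 + 1 = 8, d(B,C) = 1 + 2 = 3, d(A,C) = 8 + 1 = 9.
d(A,C) = 9 ≤ 8 + 3 = 11. Triangle inequality is satisfied.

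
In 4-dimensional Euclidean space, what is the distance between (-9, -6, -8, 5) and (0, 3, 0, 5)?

√(Σ(x_i - y_i)²) = √((-9 - 0)² + (-6 - 3)² + (-8 - 0)² + (5 - 5)²)
= √((-9)² + (-9)² + (-8)² + 0²) = √(81 + 81 + 64 + 0) = √226 ≈ 15.0333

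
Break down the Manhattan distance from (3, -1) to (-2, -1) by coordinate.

Σ|x_i - y_i| = |3 - (-2)| + |-1 - (-1)| = 5 + 0 = 5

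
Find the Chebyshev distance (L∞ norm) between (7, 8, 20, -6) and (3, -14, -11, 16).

max(|x_i - y_i|) = max(|7 - 3|, |8 - (-14)|, |20 - (-11)|, |-6 - 16|) = max(4, 22, 31, 22) = 31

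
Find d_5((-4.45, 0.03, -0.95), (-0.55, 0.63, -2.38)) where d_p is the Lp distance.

(Σ|x_i - y_i|^5)^(1/5) = (|-4.45 - (-0.55)|^5 + |0.03 - 0.63|^5 + |-0.95 - (-2.38)|^5)^(1/5)
= (3.9^5 + 0.6^5 + 1.43^5)^(1/5) ≈ (902.242 + 0.0778 + 5.9797)^(1/5) = (908.2995)^(1/5) ≈ 3.9052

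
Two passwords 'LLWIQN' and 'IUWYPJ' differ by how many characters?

Differing positions: 1, 2, 4, 5, 6. Hamming distance = 5.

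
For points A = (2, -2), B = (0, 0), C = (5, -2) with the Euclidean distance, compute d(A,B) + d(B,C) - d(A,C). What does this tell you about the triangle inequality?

d(A,B) = √(2² + 2²) = √8 ≈ 2.8284, d(B,C) = √(5² + 2²) = √29 ≈ 5.3852, d(A,C) = √(3² + 0²) = √9 = 3.
d(A,B) + d(B,C) - d(A,C) = 2.8284 + 5.3852 - 3 = 8.2136 - 3 = 5.2136 (to 4 decimal places). This is ≥ 0, so the triangle inequality holds for these points.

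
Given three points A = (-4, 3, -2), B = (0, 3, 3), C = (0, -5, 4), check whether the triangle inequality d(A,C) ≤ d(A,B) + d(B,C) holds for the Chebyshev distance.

d(A,B) = max(4, 0, 5) = 5, d(B,C) = max(0, 8, 1) = 8, d(A,C) = max(4, 8, 6) = 8.
d(A,C) = 8 ≤ 5 + 8 = 13. Triangle inequality is satisfied.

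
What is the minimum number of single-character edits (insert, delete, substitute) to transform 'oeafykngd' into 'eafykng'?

Let D[i][j] be the edit distance between the first i characters of 'oeafykngd' and the first j characters of 'eafykng', with D[i][0] = i, D[0][j] = j, and D[i][j] = D[i-1][j-1] if the characters match, else 1 + min(D[i-1][j], D[i][j-1], D[i-1][j-1]). Filling the table (rows: prefixes of 'oeafykngd', columns: prefixes of 'eafykng'):
     ε  e  a  f  y  k  n  g
  ε  0  1  2  3  4  5  6  7
  o  1  1  2  3  4  5  6  7
  e  2  1  2  3  4  5  6  7
  a  3  2  1  2  3  4  5  6
  f  4  3  2  1  2  3  4  5
  y  5  4  3  2  1  2  3  4
  k  6  5  4  3  2  1  2  3
  n  7  6  5  4  3  2  1  2
  g  8  7  6  5  4  3  2  1
  d  9  8  7  6  5  4  3  2
The bottom-right entry gives D[9][7] = 2, so no sequence of fewer than 2 edits works. Backtracking through the table gives one optimal edit sequence (2 edits):
  oeafykngd → eafykngd (del o @1)
  eafykngd → eafykng (del d @8)
Edit distance = 2.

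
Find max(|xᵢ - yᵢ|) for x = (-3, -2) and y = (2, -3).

max(|x_i - y_i|) = max(|-3 - 2|, |-2 - (-3)|) = max(5, 1) = 5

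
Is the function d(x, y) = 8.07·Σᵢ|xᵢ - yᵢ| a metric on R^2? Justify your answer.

Yes. The L1 (Manhattan) norm induces a metric on R^2, and multiplying a metric by a positive constant 8.07 > 0 preserves all four axioms: non-negativity (8.07·||x-y|| ≥ 0), identity (8.07·||x-y|| = 0 ⟺ ||x-y|| = 0 ⟺ x = y), symmetry (||x-y|| = ||y-x||), and the triangle inequality (8.07·||x-z|| ≤ 8.07·||x-y|| + 8.07·||y-z||). So d is a metric.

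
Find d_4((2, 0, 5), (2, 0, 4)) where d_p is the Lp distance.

(Σ|x_i - y_i|^4)^(1/4) = (|2 - 2|^4 + |0 - 0|^4 + |5 - 4|^4)^(1/4)
= (0^4 + 0^4 + 1^4)^(1/4) = (0 + 0 + 1)^(1/4) = (1)^(1/4) = 1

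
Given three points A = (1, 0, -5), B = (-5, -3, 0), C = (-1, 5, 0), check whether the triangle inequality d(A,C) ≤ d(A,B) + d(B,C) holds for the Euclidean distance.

d(A,B) = √(6² + 3² + 5²) = √70 ≈ 8.3666, d(B,C) = √(4² + 8² + 0²) = √80 ≈ 8.9443, d(A,C) = √(2² + 5² + 5²) = √54 ≈ 7.3485.
d(A,C) ≈ 7.3485 ≤ 8.3666 + 8.9443 = 17.3109. Triangle inequality is satisfied.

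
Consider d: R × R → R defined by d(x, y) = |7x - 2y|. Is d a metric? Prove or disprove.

No. d fails symmetry: d(4, 8) = |7·4 - 2·8| = |12| = 12, but d(8, 4) = |7·8 - 2·4| = |48| = 48. Since 12 ≠ 48, d(x,y) ≠ d(y,x) in general.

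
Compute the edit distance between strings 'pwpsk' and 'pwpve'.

Let D[i][j] be the edit distance between the first i characters of 'pwpsk' and the first j characters of 'pwpve', with D[i][0] = i, D[0][j] = j, and D[i][j] = D[i-1][j-1] if the characters match, else 1 + min(D[i-1][j], D[i][j-1], D[i-1][j-1]). Filling the table (rows: prefixes of 'pwpsk', columns: prefixes of 'pwpve'):
     ε  p  w  p  v  e
  ε  0  1  2  3  4  5
  p  1  0  1  2  3  4
  w  2  1  0  1  2  3
  p  3  2  1  0  1  2
  s  4  3  2  1  1  2
  k  5  4  3  2  2  2
The bottom-right entry gives D[5][5] = 2, so no sequence of fewer than 2 edits works. Backtracking through the table gives one optimal edit sequence (2 edits):
  pwpsk → pwpvk (sub s→v @4)
  pwpvk → pwpve (sub k→e @5)
Edit distance = 2.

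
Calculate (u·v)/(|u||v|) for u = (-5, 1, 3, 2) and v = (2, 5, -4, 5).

With u = (-5, 1, 3, 2), v = (2, 5, -4, 5):
u·v = (-5)·2 + 1·5 + 3·(-4) + 2·5 = (-10) + 5 + (-12) + 10 = -7.
|u| = √((-5)² + 1² + 3² + 2²) = √39, |v| = √(2² + 5² + (-4)² + 5²) = √70, so |u||v| = √(39·70) = √2730.
cos θ = (u·v)/(|u||v|) = -7/√2730 ≈ -0.134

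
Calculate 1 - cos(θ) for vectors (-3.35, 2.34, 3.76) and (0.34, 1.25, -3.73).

With u = (-3.35, 2.34, 3.76), v = (0.34, 1.25, -3.73):
u·v = (-3.35)·0.34 + 2.34·1.25 + 3.76·(-3.73) = (-1.139) + 2.925 + (-14.0248) = -12.2388.
|u| = √((-3.35)² + 2.34² + 3.76²) = √(11.2225 + 5.4756 + 14.1376) = √30.8357, |v| = √(0.34² + 1.25² + (-3.73)²) = √(0.1156 + 1.5625 + 13.9129) = √15.591.
cos θ = (u·v)/(|u||v|) = -12.2388/(√30.8357·√15.591) ≈ -0.5582
Cosine distance = 1 - cos θ ≈ 1 - (-0.5582) = 1.5582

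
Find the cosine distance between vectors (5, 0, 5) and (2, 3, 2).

With u = (5, 0, 5), v = (2, 3, 2):
u·v = 5·2 + 0·3 + 5·2 = 10 + 0 + 10 = 20.
|u| = √(5² + 0² + 5²) = √50, |v| = √(2² + 3² + 2²) = √17, so |u||v| = √(50·17) = √850.
cos θ = (u·v)/(|u||v|) = 20/√850 ≈ 0.686
Cosine distance = 1 - cos θ ≈ 1 - 0.686 = 0.314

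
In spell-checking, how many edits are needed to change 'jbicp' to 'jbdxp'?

Let D[i][j] be the edit distance between the first i characters of 'jbicp' and the first j characters of 'jbdxp', with D[i][0] = i, D[0][j] = j, and D[i][j] = D[i-1][j-1] if the characters match, else 1 + min(D[i-1][j], D[i][j-1], D[i-1][j-1]). Filling the table (rows: prefixes of 'jbicp', columns: prefixes of 'jbdxp'):
     ε  j  b  d  x  p
  ε  0  1  2  3  4  5
  j  1  0  1  2  3  4
  b  2  1  0  1  2  3
  i  3  2  1  1  2  3
  c  4  3  2  2  2  3
  p  5  4  3  3  3  2
The bottom-right entry gives D[5][5] = 2, so no sequence of fewer than 2 edits works. Backtracking through the table gives one optimal edit sequence (2 edits):
  jbicp → jbdcp (sub i→d @3)
  jbdcp → jbdxp (sub c→x @4)
Edit distance = 2.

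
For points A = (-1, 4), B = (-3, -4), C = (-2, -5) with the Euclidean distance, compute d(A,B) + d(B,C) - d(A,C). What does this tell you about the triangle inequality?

d(A,B) = √(2² + 8²) = √68 ≈ 8.2462, d(B,C) = √(1² + 1²) = √2 ≈ 1.4142, d(A,C) = √(1² + 9²) = √82 ≈ 9.0554.
d(A,B) + d(B,C) - d(A,C) = 8.2462 + 1.4142 - 9.0554 = 9.6604 - 9.0554 = 0.605 (to 4 decimal places). This is ≥ 0, so the triangle inequality holds for these points.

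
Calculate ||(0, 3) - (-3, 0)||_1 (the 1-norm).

Σ|x_i - y_i| = |0 - (-3)| + |3 - 0| = 3 + 3 = 6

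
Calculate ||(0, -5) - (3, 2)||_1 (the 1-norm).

Σ|x_i - y_i| = |0 - 3| + |-5 - 2| = 3 + 7 = 10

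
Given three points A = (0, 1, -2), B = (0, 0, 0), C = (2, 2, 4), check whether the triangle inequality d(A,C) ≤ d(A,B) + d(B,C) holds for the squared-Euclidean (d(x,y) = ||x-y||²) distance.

d(A,B) = 0² + 1² + 2² = 5, d(B,C) = 2² + 2² + 4² = 24, d(A,C) = 2² + 1² + 6² = 41.
d(A,C) = 41 > 5 + 24 = 29. Triangle inequality is VIOLATED. (Squared-Euclidean is not a metric — this is a counterexample.)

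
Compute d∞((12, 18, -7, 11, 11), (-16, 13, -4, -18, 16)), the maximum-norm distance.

max(|x_i - y_i|) = max(|12 - (-16)|, |18 - 13|, |-7 - (-4)|, |11 - (-18)|, |11 - 16|) = max(28, 5, 3, 29, 5) = 29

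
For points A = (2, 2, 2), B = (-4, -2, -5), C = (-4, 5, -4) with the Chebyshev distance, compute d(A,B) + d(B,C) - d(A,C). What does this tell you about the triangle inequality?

d(A,B) = max(6, 4, 7) = 7, d(B,C) = max(0, 7, 1) = 7, d(A,C) = max(6, 3, 6) = 6.
d(A,B) + d(B,C) - d(A,C) = 7 + 7 - 6 = 14 - 6 = 8. This is ≥ 0, so the triangle inequality holds for these points.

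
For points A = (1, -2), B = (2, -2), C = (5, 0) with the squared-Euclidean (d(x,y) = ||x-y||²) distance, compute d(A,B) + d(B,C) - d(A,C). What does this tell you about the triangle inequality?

d(A,B) = 1² + 0² = 1, d(B,C) = 3² + 2² = 13, d(A,C) = 4² + 2² = 20.
d(A,B) + d(B,C) - d(A,C) = 1 + 13 - 20 = 14 - 20 = -6. This is < 0, so the triangle inequality FAILS for these points (squared-Euclidean is not a metric).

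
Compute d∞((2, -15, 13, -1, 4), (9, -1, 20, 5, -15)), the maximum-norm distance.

max(|x_i - y_i|) = max(|2 - 9|, |-15 - (-1)|, |13 - 20|, |-1 - 5|, |4 - (-15)|) = max(7, 14, 7, 6, 19) = 19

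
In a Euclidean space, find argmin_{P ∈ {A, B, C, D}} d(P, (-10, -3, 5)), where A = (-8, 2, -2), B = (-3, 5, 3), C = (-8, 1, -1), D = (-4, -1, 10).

Distances: d(A) ≈ 8.8318, d(B) ≈ 10.8167, d(C) ≈ 7.4833, d(D) ≈ 8.0623. Nearest: C = (-8, 1, -1) with distance 7.4833.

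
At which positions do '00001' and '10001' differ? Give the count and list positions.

Differing positions: 1. Hamming distance = 1.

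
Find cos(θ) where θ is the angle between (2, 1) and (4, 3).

With u = (2, 1), v = (4, 3):
u·v = 2·4 + 1·3 = 8 + 3 = 11.
|u| = √(2² + 1²) = √5, |v| = √(4² + 3²) = √25, so |u||v| = √(5·25) = √125.
cos θ = (u·v)/(|u||v|) = 11/√125 ≈ 0.9839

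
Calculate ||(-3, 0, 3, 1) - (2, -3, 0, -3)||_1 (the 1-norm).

Σ|x_i - y_i| = |-3 - 2| + |0 - (-3)| + |3 - 0| + |1 - (-3)| = 5 + 3 + 3 + 4 = 15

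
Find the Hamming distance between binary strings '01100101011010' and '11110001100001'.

Differing positions: 1, 4, 6, 9, 10, 11, 13, 14. Hamming distance = 8.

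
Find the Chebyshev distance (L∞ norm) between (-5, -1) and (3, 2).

max(|x_i - y_i|) = max(|-5 - 3|, |-1 - 2|) = max(8, 3) = 8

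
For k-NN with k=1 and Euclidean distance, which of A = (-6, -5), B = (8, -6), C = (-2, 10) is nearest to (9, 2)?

Distances: d(A) ≈ 16.5529, d(B) ≈ 8.0623, d(C) ≈ 13.6015. Nearest: B = (8, -6) with distance 8.0623.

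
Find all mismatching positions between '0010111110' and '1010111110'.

Differing positions: 1. Hamming distance = 1.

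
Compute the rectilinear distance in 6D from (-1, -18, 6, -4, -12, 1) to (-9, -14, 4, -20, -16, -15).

Σ|x_i - y_i| = |-1 - (-9)| + |-18 - (-14)| + |6 - 4| + |-4 - (-20)| + |-12 - (-16)| + |1 - (-15)| = 8 + 4 + 2 + 16 + 4 + 16 = 50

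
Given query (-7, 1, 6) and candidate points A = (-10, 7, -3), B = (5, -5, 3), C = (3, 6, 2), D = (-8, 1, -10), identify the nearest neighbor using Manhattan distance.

Distances: d(A) = 18, d(B) = 21, d(C) = 19, d(D) = 17. Nearest: D = (-8, 1, -10) with distance 17.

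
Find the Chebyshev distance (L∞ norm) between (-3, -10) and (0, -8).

max(|x_i - y_i|) = max(|-3 - 0|, |-10 - (-8)|) = max(3, 2) = 3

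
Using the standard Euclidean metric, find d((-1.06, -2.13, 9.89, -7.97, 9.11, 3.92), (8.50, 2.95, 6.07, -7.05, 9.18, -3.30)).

√(Σ(x_i - y_i)²) = √((-1.06 - 8.5)² + (-2.13 - 2.95)² + (9.89 - 6.07)² + (-7.97 - (-7.05))² + (9.11 - 9.18)² + (3.92 - (-3.3))²)
= √((-9.56)² + (-5.08)² + 3.82² + (-0.92)² + (-0.07)² + 7.22²) = √(91.3936 + 25.8064 + 14.5924 + 0.8464 + 0.0049 + 52.1284) = √184.7721 ≈ 13.5931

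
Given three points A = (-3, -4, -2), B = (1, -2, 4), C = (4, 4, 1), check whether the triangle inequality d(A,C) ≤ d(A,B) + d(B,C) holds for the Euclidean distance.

d(A,B) = √(4² + 2² + 6²) = √56 ≈ 7.4833, d(B,C) = √(3² + 6² + 3²) = √54 ≈ 7.3485, d(A,C) = √(7² + 8² + 3²) = √122 ≈ 11.0454.
d(A,C) ≈ 11.0454 ≤ 7.4833 + 7.3485 = 14.8318. Triangle inequality is satisfied.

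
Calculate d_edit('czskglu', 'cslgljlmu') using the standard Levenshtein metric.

Let D[i][j] be the edit distance between the first i characters of 'czskglu' and the first j characters of 'cslgljlmu', with D[i][0] = i, D[0][j] = j, and D[i][j] = D[i-1][j-1] if the characters match, else 1 + min(D[i-1][j], D[i][j-1], D[i-1][j-1]). Filling the table (rows: prefixes of 'czskglu', columns: prefixes of 'cslgljlmu'):
     ε  c  s  l  g  l  j  l  m  u
  ε  0  1  2  3  4  5  6  7  8  9
  c  1  0  1  2  3  4  5  6  7  8
  z  2  1  1  2  3  4  5  6  7  8
  s  3  2  1  2  3  4  5  6  7  8
  k  4  3  2  2  3  4  5  6  7  8
  g  5  4  3  3  2  3  4  5  6  7
  l  6  5  4  3  3  2  3  4  5  6
  u  7  6  5  4  4  3  3  4  5  5
The bottom-right entry gives D[7][9] = 5, so no sequence of fewer than 5 edits works. Backtracking through the table gives one optimal edit sequence (5 edits):
  czskglu → cskglu (del z @2)
  cskglu → cslglu (sub k→l @3)
  cslglu → cslgllu (ins l @5)
  cslgllu → cslgljlu (ins j @6)
  cslgljlu → cslgljlmu (ins m @8)
Edit distance = 5.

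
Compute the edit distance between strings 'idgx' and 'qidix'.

Let D[i][j] be the edit distance between the first i characters of 'idgx' and the first j characters of 'qidix', with D[i][0] = i, D[0][j] = j, and D[i][j] = D[i-1][j-1] if the characters match, else 1 + min(D[i-1][j], D[i][j-1], D[i-1][j-1]). Filling the table (rows: prefixes of 'idgx', columns: prefixes of 'qidix'):
     ε  q  i  d  i  x
  ε  0  1  2  3  4  5
  i  1  1  1  2  3  4
  d  2  2  2  1  2  3
  g  3  3  3  2  2  3
  x  4  4  4  3  3  2
The bottom-right entry gives D[4][5] = 2, so no sequence of fewer than 2 edits works. Backtracking through the table gives one optimal edit sequence (2 edits):
  idgx → qidgx (ins q @1)
  qidgx → qidix (sub g→i @4)
Edit distance = 2.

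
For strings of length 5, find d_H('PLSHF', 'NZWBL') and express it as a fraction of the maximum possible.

Differing positions: 1, 2, 3, 4, 5. Hamming distance = 5. The maximum possible Hamming distance for length-5 strings is 5, so d_H/5 = 5/5 = 1.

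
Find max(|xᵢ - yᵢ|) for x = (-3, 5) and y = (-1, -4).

max(|x_i - y_i|) = max(|-3 - (-1)|, |5 - (-4)|) = max(2, 9) = 9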